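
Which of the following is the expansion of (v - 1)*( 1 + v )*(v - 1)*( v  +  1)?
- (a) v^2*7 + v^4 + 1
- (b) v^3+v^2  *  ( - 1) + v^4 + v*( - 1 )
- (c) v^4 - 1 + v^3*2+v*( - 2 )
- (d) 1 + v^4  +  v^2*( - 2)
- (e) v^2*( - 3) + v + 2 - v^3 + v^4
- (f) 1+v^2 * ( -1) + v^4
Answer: d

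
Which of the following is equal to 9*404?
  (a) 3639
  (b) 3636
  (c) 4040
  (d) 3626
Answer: b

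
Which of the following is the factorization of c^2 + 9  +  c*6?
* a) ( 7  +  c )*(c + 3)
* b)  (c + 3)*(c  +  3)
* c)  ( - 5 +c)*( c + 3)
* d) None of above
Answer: b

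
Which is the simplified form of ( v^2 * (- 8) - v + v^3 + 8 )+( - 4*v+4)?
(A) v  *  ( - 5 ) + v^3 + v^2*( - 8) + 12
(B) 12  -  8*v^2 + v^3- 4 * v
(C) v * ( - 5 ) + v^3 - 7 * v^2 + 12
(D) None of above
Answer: A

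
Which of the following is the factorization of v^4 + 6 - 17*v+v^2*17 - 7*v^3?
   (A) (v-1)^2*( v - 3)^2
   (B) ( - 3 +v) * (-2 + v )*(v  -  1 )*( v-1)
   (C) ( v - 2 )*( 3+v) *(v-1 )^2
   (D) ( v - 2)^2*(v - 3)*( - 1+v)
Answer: B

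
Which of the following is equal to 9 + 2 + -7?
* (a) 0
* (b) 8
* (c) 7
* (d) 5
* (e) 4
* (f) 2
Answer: e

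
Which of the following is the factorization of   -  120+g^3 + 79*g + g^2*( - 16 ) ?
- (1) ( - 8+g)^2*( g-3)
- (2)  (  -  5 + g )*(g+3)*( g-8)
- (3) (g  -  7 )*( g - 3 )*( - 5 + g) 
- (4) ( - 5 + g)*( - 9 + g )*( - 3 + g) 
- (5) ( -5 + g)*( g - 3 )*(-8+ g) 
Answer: 5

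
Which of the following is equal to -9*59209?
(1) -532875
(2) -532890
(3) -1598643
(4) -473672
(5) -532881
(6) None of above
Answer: 5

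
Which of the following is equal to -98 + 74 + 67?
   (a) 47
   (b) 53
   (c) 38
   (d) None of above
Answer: d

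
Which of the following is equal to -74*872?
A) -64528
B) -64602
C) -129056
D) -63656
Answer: A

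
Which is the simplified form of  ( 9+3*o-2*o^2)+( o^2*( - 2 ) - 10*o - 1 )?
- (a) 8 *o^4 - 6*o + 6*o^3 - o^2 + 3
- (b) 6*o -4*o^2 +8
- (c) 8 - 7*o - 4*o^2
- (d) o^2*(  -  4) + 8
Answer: c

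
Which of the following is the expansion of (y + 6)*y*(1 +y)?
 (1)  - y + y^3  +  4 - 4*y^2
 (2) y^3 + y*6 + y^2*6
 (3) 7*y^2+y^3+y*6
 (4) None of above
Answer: 3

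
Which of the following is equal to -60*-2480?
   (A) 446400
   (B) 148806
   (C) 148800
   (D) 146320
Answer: C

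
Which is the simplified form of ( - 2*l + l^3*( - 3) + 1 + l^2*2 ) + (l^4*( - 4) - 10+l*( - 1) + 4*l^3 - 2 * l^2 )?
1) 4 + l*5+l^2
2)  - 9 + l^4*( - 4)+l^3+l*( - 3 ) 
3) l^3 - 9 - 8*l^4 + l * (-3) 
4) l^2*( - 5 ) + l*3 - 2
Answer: 2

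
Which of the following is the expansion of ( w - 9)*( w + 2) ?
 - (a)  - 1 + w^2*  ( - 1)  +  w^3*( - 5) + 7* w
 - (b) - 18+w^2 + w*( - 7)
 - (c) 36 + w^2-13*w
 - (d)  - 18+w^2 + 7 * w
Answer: b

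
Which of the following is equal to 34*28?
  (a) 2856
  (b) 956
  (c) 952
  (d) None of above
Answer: c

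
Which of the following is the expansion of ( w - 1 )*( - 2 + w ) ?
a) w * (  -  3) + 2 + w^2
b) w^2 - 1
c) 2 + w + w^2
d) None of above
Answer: a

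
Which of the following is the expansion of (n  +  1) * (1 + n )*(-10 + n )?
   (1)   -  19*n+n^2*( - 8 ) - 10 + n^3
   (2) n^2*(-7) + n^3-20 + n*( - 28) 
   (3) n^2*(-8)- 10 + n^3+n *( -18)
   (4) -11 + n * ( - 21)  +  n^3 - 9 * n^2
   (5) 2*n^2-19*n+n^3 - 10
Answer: 1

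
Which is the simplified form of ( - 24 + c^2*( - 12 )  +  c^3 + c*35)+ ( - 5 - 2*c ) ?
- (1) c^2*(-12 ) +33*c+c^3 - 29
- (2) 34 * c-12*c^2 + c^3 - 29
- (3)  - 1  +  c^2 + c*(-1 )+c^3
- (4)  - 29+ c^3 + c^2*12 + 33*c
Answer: 1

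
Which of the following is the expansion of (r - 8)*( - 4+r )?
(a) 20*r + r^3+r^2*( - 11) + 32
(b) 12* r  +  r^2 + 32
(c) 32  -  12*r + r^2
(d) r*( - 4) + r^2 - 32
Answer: c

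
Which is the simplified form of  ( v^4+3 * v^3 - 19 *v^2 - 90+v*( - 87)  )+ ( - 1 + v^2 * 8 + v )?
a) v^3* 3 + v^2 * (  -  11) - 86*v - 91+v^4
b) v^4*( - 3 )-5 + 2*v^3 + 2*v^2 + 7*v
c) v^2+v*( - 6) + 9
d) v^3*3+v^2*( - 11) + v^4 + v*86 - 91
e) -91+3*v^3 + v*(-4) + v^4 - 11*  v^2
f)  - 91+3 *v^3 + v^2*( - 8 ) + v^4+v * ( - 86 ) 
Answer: a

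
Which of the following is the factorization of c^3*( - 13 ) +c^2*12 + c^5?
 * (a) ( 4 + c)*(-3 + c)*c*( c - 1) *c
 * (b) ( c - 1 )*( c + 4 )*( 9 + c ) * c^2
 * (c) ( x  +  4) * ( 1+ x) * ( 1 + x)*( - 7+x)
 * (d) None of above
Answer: a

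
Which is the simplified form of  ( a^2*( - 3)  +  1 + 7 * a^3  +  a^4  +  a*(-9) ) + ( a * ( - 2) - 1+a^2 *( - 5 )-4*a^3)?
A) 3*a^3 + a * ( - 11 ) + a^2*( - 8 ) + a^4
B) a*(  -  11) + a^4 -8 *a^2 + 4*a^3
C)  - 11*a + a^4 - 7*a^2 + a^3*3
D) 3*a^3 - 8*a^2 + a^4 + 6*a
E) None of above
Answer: A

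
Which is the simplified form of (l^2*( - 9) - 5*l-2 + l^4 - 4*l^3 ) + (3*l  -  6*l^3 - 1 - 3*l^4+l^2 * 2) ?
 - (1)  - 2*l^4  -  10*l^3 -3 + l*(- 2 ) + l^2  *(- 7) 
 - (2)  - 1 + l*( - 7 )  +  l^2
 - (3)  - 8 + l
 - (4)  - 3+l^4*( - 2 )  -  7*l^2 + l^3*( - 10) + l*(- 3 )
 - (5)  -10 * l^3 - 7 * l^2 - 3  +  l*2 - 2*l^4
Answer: 1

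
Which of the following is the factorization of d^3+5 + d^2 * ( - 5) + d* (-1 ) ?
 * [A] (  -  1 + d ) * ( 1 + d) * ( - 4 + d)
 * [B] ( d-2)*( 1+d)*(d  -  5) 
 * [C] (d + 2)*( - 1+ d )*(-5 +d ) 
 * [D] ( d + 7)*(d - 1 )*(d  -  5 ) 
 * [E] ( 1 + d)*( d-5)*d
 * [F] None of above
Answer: F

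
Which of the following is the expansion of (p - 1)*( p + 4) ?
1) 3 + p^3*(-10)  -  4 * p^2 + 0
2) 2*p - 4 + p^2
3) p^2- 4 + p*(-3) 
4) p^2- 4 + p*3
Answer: 4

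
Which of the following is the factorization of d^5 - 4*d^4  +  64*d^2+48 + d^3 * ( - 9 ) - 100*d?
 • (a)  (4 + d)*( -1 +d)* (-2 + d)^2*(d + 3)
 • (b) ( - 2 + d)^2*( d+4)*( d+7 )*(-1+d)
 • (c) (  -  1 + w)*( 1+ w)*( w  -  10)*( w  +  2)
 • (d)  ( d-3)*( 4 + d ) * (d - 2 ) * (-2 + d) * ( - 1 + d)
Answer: d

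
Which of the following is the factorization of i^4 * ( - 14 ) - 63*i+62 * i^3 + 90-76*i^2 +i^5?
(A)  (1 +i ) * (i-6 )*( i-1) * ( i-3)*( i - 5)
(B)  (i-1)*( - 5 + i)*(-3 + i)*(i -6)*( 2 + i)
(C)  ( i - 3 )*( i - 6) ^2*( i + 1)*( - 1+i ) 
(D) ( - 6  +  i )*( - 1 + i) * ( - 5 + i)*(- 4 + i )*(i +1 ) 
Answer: A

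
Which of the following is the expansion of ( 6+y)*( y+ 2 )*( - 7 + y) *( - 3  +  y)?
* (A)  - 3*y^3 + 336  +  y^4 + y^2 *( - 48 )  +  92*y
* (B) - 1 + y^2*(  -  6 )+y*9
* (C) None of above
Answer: C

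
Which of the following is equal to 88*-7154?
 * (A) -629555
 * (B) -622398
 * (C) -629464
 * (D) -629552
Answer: D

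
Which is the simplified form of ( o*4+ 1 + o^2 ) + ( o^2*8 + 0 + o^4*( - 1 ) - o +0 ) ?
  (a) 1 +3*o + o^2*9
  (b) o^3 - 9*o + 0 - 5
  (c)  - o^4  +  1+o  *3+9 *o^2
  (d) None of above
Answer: c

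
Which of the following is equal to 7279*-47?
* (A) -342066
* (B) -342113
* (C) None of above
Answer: B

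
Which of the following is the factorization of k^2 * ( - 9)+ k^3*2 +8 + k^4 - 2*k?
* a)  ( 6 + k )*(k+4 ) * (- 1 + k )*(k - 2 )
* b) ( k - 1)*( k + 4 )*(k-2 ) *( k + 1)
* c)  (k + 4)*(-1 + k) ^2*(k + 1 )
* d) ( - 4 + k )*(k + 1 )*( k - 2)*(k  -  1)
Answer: b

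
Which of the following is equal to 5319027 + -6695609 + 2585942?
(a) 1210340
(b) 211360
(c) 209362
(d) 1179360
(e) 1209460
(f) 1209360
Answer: f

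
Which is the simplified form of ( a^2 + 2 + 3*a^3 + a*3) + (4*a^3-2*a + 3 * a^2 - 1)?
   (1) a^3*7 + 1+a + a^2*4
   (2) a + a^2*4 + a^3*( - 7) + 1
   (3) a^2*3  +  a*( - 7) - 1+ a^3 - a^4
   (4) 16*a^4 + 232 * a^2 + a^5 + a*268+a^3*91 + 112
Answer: 1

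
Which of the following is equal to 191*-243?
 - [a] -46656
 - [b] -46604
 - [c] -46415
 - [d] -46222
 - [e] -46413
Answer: e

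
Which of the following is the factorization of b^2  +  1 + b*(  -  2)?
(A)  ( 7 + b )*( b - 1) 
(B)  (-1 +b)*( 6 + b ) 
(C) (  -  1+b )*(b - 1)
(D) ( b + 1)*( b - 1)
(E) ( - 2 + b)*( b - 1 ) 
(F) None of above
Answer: C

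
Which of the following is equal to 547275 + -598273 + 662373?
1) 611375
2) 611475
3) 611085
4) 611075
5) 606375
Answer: 1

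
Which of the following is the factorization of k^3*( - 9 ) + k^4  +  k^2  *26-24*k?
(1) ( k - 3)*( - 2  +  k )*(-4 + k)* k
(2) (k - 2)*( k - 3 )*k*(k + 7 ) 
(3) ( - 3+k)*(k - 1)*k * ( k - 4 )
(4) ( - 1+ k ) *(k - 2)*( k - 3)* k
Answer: 1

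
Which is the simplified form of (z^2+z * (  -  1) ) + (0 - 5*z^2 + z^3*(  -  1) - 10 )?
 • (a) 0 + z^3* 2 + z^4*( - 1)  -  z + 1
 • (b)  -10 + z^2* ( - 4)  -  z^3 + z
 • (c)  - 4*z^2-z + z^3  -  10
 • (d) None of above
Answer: d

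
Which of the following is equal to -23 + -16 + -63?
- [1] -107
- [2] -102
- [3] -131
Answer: 2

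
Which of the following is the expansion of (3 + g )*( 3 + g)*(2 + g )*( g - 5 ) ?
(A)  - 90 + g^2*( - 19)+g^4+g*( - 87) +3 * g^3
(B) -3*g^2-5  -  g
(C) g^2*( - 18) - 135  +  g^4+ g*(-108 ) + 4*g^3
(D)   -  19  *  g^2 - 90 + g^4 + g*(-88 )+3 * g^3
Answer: A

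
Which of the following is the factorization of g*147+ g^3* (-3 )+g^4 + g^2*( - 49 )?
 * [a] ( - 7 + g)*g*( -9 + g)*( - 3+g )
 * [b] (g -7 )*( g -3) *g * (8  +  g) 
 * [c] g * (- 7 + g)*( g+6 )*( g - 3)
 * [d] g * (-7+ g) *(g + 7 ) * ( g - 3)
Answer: d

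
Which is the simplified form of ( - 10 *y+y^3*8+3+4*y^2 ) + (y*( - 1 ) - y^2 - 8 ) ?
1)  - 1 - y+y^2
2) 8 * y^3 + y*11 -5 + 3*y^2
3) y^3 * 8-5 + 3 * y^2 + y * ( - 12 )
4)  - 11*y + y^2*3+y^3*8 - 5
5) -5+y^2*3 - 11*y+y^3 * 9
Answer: 4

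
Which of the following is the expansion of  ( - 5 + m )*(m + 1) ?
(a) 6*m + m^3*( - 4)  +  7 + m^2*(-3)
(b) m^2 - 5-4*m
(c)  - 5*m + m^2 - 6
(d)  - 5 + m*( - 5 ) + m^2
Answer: b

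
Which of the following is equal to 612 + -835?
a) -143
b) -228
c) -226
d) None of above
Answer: d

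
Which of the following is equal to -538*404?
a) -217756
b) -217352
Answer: b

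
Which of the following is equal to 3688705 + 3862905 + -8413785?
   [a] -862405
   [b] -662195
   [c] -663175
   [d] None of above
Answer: d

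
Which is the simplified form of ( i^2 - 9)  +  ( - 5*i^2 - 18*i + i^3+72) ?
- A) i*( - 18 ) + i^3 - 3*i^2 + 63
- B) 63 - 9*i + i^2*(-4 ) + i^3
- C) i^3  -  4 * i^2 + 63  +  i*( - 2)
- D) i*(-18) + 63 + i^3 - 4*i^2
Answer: D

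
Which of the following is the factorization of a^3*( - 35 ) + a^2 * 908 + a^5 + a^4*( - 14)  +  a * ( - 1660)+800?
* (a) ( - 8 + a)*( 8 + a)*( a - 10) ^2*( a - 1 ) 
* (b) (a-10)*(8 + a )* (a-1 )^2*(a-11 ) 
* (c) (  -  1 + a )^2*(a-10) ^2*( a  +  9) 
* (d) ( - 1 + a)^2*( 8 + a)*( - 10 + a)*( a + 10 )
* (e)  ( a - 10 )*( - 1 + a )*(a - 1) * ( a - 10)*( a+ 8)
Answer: e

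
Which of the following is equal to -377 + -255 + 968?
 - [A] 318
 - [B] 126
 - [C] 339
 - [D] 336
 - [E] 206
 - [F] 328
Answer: D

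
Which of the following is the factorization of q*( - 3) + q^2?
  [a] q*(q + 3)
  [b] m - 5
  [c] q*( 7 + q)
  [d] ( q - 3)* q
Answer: d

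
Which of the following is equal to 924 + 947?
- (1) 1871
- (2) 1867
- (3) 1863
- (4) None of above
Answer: 1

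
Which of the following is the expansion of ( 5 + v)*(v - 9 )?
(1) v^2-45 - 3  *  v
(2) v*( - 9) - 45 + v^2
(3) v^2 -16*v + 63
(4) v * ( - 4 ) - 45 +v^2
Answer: 4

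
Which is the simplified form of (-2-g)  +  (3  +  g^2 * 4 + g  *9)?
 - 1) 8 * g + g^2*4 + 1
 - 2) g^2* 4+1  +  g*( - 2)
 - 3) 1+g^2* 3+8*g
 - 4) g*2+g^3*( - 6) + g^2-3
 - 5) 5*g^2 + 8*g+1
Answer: 1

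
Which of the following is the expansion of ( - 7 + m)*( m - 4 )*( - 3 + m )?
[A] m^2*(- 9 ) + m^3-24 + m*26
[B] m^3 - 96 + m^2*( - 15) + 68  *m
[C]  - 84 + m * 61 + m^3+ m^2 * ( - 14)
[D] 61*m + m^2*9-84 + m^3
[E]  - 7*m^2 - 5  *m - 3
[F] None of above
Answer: C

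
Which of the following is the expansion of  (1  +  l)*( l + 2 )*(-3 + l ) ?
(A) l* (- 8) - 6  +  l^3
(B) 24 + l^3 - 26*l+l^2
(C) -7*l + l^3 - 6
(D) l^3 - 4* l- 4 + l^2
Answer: C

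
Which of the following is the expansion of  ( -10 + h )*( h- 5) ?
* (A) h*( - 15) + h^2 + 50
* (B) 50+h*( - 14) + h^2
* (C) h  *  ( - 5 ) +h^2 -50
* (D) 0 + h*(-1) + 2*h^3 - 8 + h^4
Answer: A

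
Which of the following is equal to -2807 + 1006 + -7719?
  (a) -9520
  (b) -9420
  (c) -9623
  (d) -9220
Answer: a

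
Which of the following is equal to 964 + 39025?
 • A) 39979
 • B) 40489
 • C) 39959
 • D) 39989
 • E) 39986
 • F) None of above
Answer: D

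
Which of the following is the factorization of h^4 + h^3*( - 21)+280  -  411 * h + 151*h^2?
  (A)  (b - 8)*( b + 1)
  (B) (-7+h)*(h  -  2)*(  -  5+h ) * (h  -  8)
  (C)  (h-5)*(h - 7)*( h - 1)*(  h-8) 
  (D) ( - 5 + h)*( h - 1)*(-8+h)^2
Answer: C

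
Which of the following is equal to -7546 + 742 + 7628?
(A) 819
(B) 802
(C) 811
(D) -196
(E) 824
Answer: E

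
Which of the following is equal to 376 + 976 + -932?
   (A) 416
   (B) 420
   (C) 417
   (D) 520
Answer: B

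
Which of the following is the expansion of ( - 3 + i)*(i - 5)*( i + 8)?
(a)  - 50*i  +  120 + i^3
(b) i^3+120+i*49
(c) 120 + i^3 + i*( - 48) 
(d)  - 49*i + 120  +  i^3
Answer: d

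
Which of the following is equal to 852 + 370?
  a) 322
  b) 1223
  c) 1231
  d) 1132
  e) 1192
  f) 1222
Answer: f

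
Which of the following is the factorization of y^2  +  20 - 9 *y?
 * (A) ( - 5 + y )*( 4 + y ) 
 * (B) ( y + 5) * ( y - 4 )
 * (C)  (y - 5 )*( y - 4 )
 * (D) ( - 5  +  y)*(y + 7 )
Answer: C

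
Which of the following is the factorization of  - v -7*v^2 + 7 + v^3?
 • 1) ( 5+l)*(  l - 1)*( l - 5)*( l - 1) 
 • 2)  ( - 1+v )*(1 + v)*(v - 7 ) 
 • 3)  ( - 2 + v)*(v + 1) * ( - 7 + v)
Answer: 2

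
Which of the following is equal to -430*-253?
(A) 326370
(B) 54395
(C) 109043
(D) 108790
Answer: D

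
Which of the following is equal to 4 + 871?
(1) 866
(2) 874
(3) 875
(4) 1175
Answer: 3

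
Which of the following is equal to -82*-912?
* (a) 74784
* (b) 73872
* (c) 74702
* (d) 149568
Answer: a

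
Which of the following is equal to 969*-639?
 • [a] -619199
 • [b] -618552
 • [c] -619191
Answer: c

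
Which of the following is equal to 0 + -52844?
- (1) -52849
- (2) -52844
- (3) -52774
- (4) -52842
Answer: 2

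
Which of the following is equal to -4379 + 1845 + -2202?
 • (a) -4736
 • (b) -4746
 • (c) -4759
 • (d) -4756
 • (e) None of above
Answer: a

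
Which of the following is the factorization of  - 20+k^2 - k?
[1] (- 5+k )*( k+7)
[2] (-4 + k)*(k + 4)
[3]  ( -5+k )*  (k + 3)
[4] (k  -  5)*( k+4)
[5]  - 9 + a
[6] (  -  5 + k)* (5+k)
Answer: 4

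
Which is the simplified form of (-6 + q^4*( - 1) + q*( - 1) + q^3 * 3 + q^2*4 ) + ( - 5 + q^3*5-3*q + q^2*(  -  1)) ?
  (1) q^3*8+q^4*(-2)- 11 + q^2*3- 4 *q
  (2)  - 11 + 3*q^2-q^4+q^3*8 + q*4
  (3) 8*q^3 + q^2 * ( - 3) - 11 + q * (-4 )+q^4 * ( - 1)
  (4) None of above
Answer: 4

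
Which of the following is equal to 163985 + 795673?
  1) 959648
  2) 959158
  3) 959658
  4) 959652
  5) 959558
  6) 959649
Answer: 3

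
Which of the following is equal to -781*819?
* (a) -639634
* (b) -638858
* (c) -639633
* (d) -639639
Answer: d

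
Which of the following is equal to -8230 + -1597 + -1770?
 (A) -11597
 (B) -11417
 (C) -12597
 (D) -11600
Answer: A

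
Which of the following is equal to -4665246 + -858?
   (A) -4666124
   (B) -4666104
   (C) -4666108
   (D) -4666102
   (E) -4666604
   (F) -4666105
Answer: B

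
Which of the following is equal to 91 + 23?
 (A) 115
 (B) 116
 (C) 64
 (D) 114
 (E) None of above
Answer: D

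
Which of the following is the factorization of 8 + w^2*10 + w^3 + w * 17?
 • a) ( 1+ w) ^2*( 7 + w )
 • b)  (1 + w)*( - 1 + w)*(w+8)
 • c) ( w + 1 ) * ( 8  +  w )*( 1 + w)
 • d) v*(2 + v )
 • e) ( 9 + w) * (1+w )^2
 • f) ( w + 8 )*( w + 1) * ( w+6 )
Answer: c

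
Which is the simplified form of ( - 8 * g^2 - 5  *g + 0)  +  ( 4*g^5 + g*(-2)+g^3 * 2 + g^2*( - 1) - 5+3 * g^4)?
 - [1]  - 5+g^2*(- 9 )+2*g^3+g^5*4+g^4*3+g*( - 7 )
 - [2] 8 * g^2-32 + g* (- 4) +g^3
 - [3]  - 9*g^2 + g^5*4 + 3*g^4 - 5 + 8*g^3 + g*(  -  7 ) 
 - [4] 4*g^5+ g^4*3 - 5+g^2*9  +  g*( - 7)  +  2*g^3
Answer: 1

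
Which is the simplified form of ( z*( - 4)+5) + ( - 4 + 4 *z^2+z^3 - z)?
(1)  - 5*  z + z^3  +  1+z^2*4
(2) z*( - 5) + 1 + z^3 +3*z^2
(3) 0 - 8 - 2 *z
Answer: 1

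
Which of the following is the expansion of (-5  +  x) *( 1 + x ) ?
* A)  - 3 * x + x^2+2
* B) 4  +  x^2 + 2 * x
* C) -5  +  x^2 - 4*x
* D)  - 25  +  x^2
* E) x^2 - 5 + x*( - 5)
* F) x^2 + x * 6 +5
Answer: C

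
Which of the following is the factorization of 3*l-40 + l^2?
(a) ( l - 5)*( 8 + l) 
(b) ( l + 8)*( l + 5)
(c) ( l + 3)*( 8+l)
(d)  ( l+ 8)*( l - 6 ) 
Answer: a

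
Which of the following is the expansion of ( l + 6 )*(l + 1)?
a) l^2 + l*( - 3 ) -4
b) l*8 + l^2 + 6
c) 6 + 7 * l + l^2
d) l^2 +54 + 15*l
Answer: c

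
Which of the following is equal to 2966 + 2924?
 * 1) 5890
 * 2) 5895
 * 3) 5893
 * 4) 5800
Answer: 1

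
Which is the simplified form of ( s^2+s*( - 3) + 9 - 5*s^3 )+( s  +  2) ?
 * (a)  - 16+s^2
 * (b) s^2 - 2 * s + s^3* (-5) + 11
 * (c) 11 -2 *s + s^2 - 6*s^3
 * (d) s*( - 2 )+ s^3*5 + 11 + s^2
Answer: b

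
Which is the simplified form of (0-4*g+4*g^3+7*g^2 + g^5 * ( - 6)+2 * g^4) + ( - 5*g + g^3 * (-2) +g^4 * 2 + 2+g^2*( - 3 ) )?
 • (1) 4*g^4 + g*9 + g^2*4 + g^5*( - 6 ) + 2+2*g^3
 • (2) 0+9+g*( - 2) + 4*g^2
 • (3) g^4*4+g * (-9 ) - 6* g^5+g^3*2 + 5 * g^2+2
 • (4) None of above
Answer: 4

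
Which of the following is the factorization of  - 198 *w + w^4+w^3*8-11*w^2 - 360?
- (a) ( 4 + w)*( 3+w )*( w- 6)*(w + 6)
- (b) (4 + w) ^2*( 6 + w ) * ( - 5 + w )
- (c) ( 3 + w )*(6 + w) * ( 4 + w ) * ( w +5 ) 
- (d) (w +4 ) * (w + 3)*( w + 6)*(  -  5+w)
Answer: d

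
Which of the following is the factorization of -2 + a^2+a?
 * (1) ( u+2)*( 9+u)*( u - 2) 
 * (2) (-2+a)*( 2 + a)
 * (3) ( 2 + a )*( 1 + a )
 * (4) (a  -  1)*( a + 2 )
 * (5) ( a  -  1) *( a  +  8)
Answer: 4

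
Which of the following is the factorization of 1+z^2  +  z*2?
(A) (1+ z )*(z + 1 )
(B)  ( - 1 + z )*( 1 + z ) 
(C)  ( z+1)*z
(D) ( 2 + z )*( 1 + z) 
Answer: A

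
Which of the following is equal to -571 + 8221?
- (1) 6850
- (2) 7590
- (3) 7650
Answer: 3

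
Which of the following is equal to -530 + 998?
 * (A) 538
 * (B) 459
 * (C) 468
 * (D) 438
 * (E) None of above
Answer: C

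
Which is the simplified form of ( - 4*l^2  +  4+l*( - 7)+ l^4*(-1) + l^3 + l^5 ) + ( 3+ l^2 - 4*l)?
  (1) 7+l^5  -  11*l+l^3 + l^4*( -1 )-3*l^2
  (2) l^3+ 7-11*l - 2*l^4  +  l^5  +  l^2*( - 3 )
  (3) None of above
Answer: 1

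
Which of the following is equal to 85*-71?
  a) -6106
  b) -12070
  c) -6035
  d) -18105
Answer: c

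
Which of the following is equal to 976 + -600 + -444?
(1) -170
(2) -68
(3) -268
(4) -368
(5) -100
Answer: 2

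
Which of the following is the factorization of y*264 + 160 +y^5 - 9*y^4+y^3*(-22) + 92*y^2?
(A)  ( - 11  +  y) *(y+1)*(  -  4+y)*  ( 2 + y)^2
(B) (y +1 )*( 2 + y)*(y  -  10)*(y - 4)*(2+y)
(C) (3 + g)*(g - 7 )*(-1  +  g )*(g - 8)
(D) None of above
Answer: B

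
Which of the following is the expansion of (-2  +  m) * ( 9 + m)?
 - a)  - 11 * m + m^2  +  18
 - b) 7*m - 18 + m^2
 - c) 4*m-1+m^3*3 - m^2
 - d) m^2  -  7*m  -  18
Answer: b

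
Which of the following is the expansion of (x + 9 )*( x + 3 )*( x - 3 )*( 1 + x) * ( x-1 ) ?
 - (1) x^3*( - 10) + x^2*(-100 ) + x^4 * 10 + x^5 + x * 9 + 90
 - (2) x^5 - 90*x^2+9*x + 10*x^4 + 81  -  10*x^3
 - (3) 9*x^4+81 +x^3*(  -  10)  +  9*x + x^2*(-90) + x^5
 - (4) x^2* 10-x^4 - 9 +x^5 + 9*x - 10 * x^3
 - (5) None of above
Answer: 3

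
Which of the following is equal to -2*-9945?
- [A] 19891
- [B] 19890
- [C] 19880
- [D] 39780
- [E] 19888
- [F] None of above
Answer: B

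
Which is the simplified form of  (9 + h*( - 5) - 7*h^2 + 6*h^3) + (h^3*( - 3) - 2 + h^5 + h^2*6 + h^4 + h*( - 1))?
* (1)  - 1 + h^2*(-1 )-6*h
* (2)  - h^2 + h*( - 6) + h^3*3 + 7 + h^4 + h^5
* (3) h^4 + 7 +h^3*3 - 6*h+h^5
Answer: 2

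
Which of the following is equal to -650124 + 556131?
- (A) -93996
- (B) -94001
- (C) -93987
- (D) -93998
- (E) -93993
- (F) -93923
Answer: E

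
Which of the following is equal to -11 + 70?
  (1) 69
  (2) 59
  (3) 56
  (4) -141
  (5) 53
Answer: 2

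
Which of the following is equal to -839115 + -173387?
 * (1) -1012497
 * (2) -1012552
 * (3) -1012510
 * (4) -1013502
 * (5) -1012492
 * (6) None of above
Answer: 6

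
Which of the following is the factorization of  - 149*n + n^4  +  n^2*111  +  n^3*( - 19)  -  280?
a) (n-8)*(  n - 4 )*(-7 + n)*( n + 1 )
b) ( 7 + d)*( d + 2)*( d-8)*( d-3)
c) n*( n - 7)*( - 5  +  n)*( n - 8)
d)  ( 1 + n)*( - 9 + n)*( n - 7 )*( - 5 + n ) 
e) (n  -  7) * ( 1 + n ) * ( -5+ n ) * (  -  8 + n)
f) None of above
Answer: e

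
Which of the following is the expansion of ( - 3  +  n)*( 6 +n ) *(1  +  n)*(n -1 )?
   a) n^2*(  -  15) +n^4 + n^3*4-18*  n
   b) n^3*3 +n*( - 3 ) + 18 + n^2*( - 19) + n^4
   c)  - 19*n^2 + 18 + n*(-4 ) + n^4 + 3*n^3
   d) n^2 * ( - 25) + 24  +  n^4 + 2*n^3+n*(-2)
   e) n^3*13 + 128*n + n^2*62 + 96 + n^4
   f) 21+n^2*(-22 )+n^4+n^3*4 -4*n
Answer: b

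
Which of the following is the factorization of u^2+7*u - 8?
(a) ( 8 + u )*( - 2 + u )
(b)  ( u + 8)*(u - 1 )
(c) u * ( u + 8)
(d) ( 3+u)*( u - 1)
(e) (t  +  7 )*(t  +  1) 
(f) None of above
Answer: b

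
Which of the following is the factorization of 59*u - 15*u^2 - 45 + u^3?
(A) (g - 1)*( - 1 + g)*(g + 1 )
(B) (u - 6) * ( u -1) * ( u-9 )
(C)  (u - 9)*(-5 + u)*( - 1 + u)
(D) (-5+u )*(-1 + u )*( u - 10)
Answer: C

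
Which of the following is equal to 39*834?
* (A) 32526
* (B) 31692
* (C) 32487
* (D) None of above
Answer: A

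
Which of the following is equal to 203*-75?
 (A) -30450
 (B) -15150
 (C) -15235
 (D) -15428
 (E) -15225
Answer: E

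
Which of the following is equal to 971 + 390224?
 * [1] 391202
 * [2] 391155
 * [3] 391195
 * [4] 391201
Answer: 3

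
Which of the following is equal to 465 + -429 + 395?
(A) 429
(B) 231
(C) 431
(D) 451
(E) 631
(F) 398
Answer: C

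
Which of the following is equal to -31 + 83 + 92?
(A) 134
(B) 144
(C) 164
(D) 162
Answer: B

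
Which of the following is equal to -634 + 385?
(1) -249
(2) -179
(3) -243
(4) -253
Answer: 1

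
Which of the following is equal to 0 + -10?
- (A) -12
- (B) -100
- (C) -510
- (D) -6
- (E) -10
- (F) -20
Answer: E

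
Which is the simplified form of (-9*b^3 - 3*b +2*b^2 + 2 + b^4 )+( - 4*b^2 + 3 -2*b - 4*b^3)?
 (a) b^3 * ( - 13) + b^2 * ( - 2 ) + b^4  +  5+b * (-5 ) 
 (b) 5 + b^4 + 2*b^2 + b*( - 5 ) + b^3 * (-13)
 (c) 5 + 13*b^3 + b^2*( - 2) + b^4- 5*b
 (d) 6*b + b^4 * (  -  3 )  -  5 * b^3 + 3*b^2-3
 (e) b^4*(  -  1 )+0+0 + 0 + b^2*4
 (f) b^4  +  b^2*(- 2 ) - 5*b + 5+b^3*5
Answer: a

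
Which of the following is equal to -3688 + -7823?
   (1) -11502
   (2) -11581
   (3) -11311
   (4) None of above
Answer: 4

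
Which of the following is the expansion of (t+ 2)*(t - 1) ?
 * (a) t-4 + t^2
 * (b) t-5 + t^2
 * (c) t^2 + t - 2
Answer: c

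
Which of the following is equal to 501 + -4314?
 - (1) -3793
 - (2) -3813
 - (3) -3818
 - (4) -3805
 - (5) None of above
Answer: 2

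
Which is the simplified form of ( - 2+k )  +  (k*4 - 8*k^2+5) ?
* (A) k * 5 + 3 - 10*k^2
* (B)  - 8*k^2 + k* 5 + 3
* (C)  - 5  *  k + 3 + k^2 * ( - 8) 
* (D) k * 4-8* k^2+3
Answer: B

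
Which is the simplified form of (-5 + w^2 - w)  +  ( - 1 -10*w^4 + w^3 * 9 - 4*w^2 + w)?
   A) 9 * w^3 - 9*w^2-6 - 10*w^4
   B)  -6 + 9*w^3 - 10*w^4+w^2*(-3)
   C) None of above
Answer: B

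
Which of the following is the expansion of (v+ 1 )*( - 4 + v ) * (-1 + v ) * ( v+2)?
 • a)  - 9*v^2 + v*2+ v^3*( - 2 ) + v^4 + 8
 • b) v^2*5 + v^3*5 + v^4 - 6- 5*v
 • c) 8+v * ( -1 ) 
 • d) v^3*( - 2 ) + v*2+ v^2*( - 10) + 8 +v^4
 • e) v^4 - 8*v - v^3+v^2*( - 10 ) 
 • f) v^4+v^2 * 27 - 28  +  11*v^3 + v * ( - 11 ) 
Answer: a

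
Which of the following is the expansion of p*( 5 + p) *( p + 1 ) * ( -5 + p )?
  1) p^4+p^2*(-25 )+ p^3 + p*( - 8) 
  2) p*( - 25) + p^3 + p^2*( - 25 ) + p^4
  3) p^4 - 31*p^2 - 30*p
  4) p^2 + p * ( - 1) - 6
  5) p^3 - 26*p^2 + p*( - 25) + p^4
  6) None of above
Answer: 2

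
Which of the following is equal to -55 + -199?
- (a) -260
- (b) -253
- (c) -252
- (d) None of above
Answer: d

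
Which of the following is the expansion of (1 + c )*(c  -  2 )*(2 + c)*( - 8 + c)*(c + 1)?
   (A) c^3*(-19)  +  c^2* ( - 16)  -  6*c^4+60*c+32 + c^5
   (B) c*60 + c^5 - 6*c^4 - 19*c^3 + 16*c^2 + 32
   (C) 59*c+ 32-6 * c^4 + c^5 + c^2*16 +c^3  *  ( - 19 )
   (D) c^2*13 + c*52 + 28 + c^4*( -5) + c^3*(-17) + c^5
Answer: B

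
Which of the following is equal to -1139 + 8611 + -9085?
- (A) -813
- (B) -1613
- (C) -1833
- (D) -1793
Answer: B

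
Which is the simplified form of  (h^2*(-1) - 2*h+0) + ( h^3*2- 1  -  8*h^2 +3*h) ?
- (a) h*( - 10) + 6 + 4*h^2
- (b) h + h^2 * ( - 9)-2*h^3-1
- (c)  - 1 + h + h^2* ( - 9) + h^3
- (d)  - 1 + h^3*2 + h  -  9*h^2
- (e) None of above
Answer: d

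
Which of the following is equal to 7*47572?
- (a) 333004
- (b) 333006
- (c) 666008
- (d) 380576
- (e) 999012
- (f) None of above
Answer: a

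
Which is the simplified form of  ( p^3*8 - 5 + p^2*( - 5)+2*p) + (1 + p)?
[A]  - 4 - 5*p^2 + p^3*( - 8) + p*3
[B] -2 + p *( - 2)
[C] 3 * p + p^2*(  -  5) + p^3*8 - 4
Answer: C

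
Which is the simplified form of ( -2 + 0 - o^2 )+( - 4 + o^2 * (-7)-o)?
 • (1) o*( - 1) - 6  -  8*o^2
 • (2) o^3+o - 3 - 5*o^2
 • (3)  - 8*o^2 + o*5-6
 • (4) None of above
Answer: 1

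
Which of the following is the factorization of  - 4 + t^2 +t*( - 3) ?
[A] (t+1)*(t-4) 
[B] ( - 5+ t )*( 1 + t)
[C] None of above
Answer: A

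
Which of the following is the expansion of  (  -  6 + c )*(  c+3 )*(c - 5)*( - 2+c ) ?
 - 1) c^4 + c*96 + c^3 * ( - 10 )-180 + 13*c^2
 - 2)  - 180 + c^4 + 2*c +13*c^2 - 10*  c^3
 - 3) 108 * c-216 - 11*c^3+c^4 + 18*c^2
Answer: 1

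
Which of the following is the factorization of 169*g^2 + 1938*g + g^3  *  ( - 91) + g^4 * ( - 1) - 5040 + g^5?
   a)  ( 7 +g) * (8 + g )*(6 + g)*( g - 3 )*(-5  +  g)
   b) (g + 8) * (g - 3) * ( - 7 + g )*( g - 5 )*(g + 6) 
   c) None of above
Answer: b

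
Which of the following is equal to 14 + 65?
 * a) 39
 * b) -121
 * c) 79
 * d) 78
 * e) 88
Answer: c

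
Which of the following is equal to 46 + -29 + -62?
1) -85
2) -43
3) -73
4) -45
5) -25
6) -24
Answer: 4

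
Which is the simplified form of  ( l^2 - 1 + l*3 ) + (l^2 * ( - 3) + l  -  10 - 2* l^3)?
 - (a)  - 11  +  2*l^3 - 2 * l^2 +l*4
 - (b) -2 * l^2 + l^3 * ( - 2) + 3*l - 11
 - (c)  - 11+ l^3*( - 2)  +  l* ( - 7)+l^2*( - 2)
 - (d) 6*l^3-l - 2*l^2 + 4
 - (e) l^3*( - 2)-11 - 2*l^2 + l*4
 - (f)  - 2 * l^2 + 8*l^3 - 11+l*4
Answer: e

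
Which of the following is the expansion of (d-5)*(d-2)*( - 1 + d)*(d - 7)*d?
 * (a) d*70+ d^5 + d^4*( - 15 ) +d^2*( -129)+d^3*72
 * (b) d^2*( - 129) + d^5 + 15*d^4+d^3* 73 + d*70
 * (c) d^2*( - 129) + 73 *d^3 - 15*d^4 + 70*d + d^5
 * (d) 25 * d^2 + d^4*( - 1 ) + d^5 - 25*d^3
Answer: c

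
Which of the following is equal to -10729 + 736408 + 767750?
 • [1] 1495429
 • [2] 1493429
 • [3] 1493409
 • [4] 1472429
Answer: 2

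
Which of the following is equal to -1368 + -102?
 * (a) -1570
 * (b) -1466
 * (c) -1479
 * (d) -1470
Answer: d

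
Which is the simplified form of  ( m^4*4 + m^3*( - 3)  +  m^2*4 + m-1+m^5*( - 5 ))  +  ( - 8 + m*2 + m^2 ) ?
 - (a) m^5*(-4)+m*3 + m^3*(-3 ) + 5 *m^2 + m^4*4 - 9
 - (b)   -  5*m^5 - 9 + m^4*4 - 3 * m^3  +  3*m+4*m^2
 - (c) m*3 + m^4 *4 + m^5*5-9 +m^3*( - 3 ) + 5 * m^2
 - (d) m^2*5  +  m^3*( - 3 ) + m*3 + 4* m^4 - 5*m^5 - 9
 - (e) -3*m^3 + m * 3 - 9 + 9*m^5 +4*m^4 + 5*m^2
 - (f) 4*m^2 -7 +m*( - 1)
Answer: d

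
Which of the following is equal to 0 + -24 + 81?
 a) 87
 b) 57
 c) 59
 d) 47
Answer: b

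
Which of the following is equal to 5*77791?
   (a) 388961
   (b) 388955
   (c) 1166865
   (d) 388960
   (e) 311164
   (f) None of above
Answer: b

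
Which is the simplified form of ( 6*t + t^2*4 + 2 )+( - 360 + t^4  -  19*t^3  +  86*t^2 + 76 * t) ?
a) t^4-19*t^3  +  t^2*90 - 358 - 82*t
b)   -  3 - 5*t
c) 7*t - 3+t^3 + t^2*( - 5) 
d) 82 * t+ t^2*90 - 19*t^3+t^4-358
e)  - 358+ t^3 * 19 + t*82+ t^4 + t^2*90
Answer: d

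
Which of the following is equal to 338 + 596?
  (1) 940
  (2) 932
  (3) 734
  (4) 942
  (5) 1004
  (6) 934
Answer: 6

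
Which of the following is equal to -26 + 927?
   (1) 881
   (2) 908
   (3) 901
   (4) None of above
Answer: 3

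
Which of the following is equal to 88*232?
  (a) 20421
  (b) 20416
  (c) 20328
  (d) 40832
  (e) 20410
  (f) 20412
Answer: b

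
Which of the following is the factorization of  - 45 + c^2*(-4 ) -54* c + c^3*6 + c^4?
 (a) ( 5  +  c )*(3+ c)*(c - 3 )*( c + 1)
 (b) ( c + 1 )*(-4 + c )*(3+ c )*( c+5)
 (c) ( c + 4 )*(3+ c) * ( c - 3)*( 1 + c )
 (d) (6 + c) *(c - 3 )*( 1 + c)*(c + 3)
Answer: a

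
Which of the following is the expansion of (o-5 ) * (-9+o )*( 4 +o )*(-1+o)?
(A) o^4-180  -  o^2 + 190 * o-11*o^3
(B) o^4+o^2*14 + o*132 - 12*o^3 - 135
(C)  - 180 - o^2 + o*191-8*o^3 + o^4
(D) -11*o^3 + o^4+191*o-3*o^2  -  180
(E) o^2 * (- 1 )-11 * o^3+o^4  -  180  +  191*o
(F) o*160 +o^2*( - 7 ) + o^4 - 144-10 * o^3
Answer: E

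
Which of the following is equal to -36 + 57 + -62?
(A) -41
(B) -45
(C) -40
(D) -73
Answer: A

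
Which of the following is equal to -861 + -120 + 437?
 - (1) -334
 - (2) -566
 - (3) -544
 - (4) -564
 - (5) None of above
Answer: 3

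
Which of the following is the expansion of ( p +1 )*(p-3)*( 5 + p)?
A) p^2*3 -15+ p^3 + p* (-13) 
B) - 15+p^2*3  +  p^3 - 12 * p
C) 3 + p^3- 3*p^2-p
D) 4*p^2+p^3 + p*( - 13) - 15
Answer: A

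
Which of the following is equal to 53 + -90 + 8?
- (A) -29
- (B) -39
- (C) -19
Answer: A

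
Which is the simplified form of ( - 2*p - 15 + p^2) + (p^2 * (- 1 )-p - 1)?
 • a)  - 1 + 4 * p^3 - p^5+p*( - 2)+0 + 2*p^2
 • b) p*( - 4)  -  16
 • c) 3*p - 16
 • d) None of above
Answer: d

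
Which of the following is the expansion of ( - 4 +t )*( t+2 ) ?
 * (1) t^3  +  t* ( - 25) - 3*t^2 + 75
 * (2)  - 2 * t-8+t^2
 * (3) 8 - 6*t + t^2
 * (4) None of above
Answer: 2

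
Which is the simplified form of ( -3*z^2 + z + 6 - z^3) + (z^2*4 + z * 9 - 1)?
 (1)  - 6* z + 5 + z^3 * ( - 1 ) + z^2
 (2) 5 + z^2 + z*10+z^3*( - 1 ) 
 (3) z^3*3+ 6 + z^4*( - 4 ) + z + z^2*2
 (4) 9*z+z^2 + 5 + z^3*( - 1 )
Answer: 2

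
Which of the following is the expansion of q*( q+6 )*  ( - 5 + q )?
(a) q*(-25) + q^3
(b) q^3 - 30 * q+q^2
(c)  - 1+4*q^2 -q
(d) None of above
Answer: b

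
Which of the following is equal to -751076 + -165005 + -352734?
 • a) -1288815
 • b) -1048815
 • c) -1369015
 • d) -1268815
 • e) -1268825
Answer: d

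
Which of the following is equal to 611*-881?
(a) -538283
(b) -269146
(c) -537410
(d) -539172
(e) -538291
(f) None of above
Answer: e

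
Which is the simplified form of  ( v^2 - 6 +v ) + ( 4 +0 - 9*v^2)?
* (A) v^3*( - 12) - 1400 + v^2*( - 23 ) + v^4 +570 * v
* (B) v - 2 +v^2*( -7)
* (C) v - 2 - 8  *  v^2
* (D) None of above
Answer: C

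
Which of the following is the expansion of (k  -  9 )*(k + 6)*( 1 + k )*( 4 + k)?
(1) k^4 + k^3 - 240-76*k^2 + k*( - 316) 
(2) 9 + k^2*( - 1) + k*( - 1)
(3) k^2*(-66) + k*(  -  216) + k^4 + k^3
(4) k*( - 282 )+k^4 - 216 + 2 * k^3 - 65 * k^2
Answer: 4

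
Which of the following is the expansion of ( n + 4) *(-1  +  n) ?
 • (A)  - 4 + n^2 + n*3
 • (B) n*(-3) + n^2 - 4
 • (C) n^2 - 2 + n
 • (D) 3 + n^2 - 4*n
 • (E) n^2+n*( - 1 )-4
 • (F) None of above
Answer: A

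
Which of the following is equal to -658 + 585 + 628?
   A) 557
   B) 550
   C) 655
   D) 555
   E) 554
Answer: D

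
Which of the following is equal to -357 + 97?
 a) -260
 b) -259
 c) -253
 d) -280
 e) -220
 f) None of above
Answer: a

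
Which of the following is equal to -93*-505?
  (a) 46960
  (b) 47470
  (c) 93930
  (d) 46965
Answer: d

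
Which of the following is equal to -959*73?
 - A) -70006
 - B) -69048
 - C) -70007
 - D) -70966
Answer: C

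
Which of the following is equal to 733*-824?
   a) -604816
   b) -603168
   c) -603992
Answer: c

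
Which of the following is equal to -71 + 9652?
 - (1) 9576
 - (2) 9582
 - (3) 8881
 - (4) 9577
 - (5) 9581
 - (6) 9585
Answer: 5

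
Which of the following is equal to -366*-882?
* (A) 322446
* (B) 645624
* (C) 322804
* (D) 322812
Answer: D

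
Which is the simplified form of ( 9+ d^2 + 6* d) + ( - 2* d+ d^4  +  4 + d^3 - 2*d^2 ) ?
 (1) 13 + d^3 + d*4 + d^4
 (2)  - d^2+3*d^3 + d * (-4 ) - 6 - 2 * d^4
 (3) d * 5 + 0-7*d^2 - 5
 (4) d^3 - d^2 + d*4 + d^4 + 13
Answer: 4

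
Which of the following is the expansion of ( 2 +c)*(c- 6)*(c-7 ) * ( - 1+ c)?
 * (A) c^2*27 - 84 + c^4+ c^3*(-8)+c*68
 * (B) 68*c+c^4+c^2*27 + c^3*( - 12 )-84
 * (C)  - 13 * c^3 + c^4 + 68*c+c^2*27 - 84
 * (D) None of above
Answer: B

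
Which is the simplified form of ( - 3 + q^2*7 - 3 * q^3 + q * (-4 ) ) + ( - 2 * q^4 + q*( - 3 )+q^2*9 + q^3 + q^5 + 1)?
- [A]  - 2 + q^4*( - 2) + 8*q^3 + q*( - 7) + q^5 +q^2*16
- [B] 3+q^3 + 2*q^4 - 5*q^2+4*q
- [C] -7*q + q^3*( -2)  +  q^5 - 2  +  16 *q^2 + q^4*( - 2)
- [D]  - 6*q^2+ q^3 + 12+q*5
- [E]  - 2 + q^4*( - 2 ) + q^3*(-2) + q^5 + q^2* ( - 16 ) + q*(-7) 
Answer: C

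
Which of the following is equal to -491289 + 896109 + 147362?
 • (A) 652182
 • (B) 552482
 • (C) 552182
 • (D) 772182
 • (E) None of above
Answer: C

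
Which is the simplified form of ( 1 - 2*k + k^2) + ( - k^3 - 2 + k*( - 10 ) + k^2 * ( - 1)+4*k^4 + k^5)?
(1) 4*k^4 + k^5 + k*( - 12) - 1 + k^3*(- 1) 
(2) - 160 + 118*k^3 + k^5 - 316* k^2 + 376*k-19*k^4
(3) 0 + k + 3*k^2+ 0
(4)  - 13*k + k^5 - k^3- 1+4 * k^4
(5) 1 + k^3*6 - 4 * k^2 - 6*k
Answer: 1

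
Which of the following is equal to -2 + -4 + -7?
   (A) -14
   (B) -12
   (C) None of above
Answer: C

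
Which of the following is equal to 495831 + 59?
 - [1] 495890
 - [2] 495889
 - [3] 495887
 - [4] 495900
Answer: 1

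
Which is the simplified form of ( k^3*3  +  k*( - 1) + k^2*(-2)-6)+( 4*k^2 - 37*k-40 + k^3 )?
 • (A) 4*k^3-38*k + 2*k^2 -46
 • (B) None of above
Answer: A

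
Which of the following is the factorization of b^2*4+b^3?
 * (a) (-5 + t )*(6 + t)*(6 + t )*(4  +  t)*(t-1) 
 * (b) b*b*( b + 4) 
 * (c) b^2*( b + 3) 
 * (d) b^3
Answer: b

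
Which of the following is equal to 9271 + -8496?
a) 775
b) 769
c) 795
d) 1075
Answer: a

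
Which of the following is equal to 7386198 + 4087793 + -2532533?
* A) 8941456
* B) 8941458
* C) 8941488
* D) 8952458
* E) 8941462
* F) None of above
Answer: B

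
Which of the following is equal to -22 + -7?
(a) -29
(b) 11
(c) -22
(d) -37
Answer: a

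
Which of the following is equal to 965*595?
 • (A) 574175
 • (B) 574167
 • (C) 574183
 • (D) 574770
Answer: A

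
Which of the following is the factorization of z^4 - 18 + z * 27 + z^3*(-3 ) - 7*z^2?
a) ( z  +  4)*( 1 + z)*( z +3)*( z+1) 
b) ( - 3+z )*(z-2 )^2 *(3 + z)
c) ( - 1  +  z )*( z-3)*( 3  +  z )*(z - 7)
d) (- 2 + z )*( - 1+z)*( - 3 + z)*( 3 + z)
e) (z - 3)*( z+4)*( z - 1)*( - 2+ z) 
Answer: d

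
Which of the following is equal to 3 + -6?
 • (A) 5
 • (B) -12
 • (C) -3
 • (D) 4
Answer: C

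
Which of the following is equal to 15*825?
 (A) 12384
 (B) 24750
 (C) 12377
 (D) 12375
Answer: D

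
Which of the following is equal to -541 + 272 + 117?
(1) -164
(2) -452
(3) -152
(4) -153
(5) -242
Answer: 3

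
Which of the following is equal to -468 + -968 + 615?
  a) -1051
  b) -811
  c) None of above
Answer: c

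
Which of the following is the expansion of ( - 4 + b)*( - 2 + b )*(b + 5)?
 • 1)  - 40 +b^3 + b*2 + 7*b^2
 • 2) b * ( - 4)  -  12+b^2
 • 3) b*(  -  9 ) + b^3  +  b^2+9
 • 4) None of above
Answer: 4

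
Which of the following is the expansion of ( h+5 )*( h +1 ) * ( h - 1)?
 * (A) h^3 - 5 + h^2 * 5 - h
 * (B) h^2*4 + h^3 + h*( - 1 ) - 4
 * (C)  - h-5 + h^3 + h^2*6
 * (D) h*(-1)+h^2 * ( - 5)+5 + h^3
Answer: A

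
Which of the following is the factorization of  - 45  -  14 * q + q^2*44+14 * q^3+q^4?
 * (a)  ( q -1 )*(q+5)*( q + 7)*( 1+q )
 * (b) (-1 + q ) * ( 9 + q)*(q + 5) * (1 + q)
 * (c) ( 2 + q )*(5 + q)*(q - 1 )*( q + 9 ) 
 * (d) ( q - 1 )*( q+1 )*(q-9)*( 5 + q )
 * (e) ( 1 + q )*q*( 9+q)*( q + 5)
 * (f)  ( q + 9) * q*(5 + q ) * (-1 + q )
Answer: b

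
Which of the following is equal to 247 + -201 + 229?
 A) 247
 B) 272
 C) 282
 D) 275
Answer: D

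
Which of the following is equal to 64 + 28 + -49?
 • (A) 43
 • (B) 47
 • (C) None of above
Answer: A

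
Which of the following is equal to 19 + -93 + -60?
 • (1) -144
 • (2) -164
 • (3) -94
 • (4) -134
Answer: 4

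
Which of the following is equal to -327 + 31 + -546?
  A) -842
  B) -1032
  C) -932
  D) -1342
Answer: A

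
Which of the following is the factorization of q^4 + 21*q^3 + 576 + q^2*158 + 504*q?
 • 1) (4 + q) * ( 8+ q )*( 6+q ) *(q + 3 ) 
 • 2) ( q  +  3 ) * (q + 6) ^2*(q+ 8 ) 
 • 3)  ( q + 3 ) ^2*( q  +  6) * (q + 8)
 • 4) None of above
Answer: 1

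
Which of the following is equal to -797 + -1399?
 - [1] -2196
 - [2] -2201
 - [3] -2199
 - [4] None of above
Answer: 1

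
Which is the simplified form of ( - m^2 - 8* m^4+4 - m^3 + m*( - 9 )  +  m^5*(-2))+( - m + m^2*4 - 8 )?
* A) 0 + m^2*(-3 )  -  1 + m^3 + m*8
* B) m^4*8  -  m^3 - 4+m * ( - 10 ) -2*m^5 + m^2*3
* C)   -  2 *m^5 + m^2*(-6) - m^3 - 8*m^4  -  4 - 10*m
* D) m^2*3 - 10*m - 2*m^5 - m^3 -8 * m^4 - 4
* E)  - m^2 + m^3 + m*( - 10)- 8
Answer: D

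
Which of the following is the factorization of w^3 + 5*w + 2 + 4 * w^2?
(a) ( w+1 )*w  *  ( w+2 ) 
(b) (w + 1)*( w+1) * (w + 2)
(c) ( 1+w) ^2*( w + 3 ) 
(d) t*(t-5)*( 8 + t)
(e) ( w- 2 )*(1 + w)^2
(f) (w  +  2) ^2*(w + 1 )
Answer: b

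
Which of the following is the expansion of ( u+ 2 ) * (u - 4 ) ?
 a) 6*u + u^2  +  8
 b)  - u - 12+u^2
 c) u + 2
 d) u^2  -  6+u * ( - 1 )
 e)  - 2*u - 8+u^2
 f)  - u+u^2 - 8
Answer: e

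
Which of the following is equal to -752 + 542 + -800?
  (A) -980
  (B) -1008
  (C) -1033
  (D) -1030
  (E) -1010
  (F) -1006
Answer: E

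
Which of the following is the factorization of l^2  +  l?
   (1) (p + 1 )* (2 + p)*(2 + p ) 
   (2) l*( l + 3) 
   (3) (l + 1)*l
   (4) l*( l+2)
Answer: 3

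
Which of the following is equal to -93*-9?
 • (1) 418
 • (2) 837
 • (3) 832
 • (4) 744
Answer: 2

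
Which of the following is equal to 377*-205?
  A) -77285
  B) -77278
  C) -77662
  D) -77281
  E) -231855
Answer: A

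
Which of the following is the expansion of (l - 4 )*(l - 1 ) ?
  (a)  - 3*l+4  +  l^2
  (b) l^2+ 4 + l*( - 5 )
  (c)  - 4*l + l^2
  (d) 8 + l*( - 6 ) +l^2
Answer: b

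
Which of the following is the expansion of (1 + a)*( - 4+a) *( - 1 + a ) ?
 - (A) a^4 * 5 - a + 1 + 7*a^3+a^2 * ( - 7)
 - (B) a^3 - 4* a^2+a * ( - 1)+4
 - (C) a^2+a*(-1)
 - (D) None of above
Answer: B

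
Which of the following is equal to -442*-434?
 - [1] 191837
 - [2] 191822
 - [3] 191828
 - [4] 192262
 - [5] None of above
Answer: 3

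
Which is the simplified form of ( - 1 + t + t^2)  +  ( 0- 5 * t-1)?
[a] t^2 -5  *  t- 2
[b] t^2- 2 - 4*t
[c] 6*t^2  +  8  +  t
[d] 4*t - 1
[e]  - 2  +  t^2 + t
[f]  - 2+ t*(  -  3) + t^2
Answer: b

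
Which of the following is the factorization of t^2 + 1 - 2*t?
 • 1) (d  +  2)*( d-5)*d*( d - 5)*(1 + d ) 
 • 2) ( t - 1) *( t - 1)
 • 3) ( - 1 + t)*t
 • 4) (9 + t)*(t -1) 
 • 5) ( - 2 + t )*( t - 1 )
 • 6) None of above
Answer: 2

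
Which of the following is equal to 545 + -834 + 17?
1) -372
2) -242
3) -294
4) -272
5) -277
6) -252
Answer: 4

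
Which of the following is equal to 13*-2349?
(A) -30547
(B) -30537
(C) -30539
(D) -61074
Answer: B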